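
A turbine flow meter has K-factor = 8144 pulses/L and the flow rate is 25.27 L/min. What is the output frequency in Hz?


Frequency = K * Q / 60 (converting L/min to L/s).
f = 8144 * 25.27 / 60
f = 205798.88 / 60
f = 3429.98 Hz

3429.98 Hz


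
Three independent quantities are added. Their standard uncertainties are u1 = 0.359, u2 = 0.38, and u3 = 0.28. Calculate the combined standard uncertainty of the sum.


For a sum of independent quantities, uc = sqrt(u1^2 + u2^2 + u3^2).
uc = sqrt(0.359^2 + 0.38^2 + 0.28^2)
uc = sqrt(0.128881 + 0.1444 + 0.0784)
uc = 0.593

0.593


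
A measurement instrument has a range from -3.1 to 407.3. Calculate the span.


Span = upper range - lower range.
Span = 407.3 - (-3.1)
Span = 410.4

410.4


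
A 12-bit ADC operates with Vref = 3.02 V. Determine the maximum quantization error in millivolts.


The maximum quantization error is +/- LSB/2.
LSB = Vref / 2^n = 3.02 / 4096 = 0.0007373 V
Max error = LSB / 2 = 0.0007373 / 2 = 0.00036865 V
Max error = 0.3687 mV

0.3687 mV


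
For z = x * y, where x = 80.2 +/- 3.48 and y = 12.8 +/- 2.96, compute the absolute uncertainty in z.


For a product z = x*y, the relative uncertainty is:
uz/z = sqrt((ux/x)^2 + (uy/y)^2)
Relative uncertainties: ux/x = 3.48/80.2 = 0.043392
uy/y = 2.96/12.8 = 0.23125
z = 80.2 * 12.8 = 1026.6
uz = 1026.6 * sqrt(0.043392^2 + 0.23125^2) = 241.535

241.535


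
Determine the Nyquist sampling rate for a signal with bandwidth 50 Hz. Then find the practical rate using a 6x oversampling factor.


By Nyquist theorem, fs_min = 2 * fmax.
fs_min = 2 * 50 = 100 Hz
Practical rate = 6 * fs_min = 6 * 100 = 600 Hz

fs_min = 100 Hz, fs_practical = 600 Hz


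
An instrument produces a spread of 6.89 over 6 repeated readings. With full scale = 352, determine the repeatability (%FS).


Repeatability = (spread / full scale) * 100%.
R = (6.89 / 352) * 100
R = 1.957 %FS

1.957 %FS


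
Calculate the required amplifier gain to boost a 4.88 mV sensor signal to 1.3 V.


Gain = Vout / Vin (converting to same units).
G = 1.3 V / 4.88 mV
G = 1300.0 mV / 4.88 mV
G = 266.39

266.39


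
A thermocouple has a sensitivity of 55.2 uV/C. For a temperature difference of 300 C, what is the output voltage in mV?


The thermocouple output V = sensitivity * dT.
V = 55.2 uV/C * 300 C
V = 16560.0 uV
V = 16.56 mV

16.56 mV


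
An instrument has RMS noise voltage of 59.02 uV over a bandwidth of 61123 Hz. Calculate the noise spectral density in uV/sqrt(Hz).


Noise spectral density = Vrms / sqrt(BW).
NSD = 59.02 / sqrt(61123)
NSD = 59.02 / 247.2307
NSD = 0.2387 uV/sqrt(Hz)

0.2387 uV/sqrt(Hz)


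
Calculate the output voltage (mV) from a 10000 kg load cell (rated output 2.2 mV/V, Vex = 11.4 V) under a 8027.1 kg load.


Vout = rated_output * Vex * (load / capacity).
Vout = 2.2 * 11.4 * (8027.1 / 10000)
Vout = 2.2 * 11.4 * 0.80271
Vout = 20.132 mV

20.132 mV


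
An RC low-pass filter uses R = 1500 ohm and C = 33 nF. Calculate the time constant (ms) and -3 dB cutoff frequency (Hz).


Time constant: tau = R * C.
tau = 1500 * 3.30e-08 = 4.95e-05 s
tau = 0.0495 ms
Cutoff frequency: fc = 1 / (2*pi*R*C).
fc = 1 / (2*pi*4.95e-05) = 3215.25 Hz

tau = 0.0495 ms, fc = 3215.25 Hz


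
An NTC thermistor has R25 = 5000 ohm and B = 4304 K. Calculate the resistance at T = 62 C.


NTC thermistor equation: Rt = R25 * exp(B * (1/T - 1/T25)).
T in Kelvin: 335.15 K, T25 = 298.15 K
1/T - 1/T25 = 1/335.15 - 1/298.15 = -0.00037028
B * (1/T - 1/T25) = 4304 * -0.00037028 = -1.5937
Rt = 5000 * exp(-1.5937) = 1015.9 ohm

1015.9 ohm


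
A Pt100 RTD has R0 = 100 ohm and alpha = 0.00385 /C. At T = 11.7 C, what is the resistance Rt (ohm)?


The RTD equation: Rt = R0 * (1 + alpha * T).
Rt = 100 * (1 + 0.00385 * 11.7)
Rt = 100 * (1 + 0.045045)
Rt = 100 * 1.045045
Rt = 104.505 ohm

104.505 ohm


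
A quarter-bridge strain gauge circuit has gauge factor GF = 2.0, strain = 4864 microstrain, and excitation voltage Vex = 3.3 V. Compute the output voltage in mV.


Quarter bridge output: Vout = (GF * epsilon * Vex) / 4.
Vout = (2.0 * 4864e-6 * 3.3) / 4
Vout = 0.0321024 / 4 V
Vout = 0.0080256 V = 8.0256 mV

8.0256 mV


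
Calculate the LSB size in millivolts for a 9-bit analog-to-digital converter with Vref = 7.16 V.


The resolution (LSB) of an ADC is Vref / 2^n.
LSB = 7.16 / 2^9
LSB = 7.16 / 512
LSB = 0.01398438 V = 13.984375 mV

13.984375 mV


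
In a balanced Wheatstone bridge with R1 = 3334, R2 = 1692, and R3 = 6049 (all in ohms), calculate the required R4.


At balance: R1*R4 = R2*R3, so R4 = R2*R3/R1.
R4 = 1692 * 6049 / 3334
R4 = 10234908 / 3334
R4 = 3069.86 ohm

3069.86 ohm


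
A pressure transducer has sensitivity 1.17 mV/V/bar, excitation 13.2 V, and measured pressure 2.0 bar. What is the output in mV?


Output = sensitivity * Vex * P.
Vout = 1.17 * 13.2 * 2.0
Vout = 15.444 * 2.0
Vout = 30.89 mV

30.89 mV


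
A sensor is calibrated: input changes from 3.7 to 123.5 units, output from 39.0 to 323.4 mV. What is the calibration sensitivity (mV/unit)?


Sensitivity = (y2 - y1) / (x2 - x1).
S = (323.4 - 39.0) / (123.5 - 3.7)
S = 284.4 / 119.8
S = 2.374 mV/unit

2.374 mV/unit


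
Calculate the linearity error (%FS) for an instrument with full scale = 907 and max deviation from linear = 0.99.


Linearity error = (max deviation / full scale) * 100%.
Linearity = (0.99 / 907) * 100
Linearity = 0.109 %FS

0.109 %FS


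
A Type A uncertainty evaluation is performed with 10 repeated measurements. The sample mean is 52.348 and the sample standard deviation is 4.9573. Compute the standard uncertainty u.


The standard uncertainty for Type A evaluation is u = s / sqrt(n).
u = 4.9573 / sqrt(10)
u = 4.9573 / 3.1623
u = 1.5676

1.5676


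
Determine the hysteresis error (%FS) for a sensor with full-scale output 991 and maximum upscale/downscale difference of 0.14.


Hysteresis = (max difference / full scale) * 100%.
H = (0.14 / 991) * 100
H = 0.014 %FS

0.014 %FS


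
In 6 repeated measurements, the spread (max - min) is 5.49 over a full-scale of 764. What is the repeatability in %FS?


Repeatability = (spread / full scale) * 100%.
R = (5.49 / 764) * 100
R = 0.719 %FS

0.719 %FS


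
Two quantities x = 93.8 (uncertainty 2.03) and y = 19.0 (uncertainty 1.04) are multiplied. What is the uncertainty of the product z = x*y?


For a product z = x*y, the relative uncertainty is:
uz/z = sqrt((ux/x)^2 + (uy/y)^2)
Relative uncertainties: ux/x = 2.03/93.8 = 0.021642
uy/y = 1.04/19.0 = 0.054737
z = 93.8 * 19.0 = 1782.2
uz = 1782.2 * sqrt(0.021642^2 + 0.054737^2) = 104.9

104.9


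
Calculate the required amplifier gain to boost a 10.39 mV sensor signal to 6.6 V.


Gain = Vout / Vin (converting to same units).
G = 6.6 V / 10.39 mV
G = 6600.0 mV / 10.39 mV
G = 635.23

635.23


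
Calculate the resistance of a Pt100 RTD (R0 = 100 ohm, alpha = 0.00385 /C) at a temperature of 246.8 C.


The RTD equation: Rt = R0 * (1 + alpha * T).
Rt = 100 * (1 + 0.00385 * 246.8)
Rt = 100 * (1 + 0.95018)
Rt = 100 * 1.95018
Rt = 195.018 ohm

195.018 ohm


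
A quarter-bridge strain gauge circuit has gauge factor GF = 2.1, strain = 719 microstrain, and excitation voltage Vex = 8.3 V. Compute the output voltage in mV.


Quarter bridge output: Vout = (GF * epsilon * Vex) / 4.
Vout = (2.1 * 719e-6 * 8.3) / 4
Vout = 0.01253217 / 4 V
Vout = 0.00313304 V = 3.133 mV

3.133 mV


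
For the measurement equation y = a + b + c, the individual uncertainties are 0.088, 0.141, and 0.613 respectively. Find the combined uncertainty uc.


For a sum of independent quantities, uc = sqrt(u1^2 + u2^2 + u3^2).
uc = sqrt(0.088^2 + 0.141^2 + 0.613^2)
uc = sqrt(0.007744 + 0.019881 + 0.375769)
uc = 0.6351

0.6351


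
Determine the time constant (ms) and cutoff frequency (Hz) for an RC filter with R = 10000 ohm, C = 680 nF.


Time constant: tau = R * C.
tau = 10000 * 6.80e-07 = 0.0068 s
tau = 6.8 ms
Cutoff frequency: fc = 1 / (2*pi*R*C).
fc = 1 / (2*pi*0.0068) = 23.41 Hz

tau = 6.8 ms, fc = 23.41 Hz


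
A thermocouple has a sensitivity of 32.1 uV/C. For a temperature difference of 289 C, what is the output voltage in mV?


The thermocouple output V = sensitivity * dT.
V = 32.1 uV/C * 289 C
V = 9276.9 uV
V = 9.277 mV

9.277 mV


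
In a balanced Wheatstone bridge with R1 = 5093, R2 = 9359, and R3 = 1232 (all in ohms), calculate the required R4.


At balance: R1*R4 = R2*R3, so R4 = R2*R3/R1.
R4 = 9359 * 1232 / 5093
R4 = 11530288 / 5093
R4 = 2263.95 ohm

2263.95 ohm


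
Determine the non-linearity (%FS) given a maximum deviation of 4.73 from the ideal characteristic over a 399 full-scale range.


Linearity error = (max deviation / full scale) * 100%.
Linearity = (4.73 / 399) * 100
Linearity = 1.185 %FS

1.185 %FS


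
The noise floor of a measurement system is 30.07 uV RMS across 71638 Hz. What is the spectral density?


Noise spectral density = Vrms / sqrt(BW).
NSD = 30.07 / sqrt(71638)
NSD = 30.07 / 267.6528
NSD = 0.1123 uV/sqrt(Hz)

0.1123 uV/sqrt(Hz)


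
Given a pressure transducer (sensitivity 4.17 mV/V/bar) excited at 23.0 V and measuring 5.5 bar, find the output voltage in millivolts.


Output = sensitivity * Vex * P.
Vout = 4.17 * 23.0 * 5.5
Vout = 95.91 * 5.5
Vout = 527.5 mV

527.5 mV


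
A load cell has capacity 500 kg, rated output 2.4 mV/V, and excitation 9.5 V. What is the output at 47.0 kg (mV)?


Vout = rated_output * Vex * (load / capacity).
Vout = 2.4 * 9.5 * (47.0 / 500)
Vout = 2.4 * 9.5 * 0.094
Vout = 2.143 mV

2.143 mV


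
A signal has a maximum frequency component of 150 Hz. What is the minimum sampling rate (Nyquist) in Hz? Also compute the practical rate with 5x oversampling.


By Nyquist theorem, fs_min = 2 * fmax.
fs_min = 2 * 150 = 300 Hz
Practical rate = 5 * fs_min = 5 * 300 = 1500 Hz

fs_min = 300 Hz, fs_practical = 1500 Hz


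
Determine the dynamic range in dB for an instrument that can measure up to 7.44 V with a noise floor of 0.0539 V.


Dynamic range = 20 * log10(Vmax / Vnoise).
DR = 20 * log10(7.44 / 0.0539)
DR = 20 * log10(138.03)
DR = 42.8 dB

42.8 dB


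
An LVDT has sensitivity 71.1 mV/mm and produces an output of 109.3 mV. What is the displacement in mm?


Displacement = Vout / sensitivity.
d = 109.3 / 71.1
d = 1.537 mm

1.537 mm


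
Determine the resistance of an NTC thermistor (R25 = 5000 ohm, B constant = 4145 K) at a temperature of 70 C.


NTC thermistor equation: Rt = R25 * exp(B * (1/T - 1/T25)).
T in Kelvin: 343.15 K, T25 = 298.15 K
1/T - 1/T25 = 1/343.15 - 1/298.15 = -0.00043984
B * (1/T - 1/T25) = 4145 * -0.00043984 = -1.8231
Rt = 5000 * exp(-1.8231) = 807.6 ohm

807.6 ohm


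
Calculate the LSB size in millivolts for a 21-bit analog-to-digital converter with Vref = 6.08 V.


The resolution (LSB) of an ADC is Vref / 2^n.
LSB = 6.08 / 2^21
LSB = 6.08 / 2097152
LSB = 2.9e-06 V = 0.00289917 mV

0.00289917 mV


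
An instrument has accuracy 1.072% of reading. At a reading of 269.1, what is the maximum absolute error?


Absolute error = (accuracy% / 100) * reading.
Error = (1.072 / 100) * 269.1
Error = 0.01072 * 269.1
Error = 2.8848

2.8848


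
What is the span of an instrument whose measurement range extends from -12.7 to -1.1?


Span = upper range - lower range.
Span = -1.1 - (-12.7)
Span = 11.6

11.6


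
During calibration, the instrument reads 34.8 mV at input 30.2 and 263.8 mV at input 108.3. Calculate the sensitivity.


Sensitivity = (y2 - y1) / (x2 - x1).
S = (263.8 - 34.8) / (108.3 - 30.2)
S = 229.0 / 78.1
S = 2.9321 mV/unit

2.9321 mV/unit


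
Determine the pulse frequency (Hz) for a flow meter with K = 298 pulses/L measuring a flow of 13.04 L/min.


Frequency = K * Q / 60 (converting L/min to L/s).
f = 298 * 13.04 / 60
f = 3885.92 / 60
f = 64.77 Hz

64.77 Hz


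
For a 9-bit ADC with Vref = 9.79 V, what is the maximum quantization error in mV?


The maximum quantization error is +/- LSB/2.
LSB = Vref / 2^n = 9.79 / 512 = 0.01912109 V
Max error = LSB / 2 = 0.01912109 / 2 = 0.00956055 V
Max error = 9.5605 mV

9.5605 mV


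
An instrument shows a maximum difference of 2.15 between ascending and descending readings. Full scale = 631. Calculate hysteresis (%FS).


Hysteresis = (max difference / full scale) * 100%.
H = (2.15 / 631) * 100
H = 0.341 %FS

0.341 %FS


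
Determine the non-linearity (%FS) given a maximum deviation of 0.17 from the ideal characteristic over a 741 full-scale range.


Linearity error = (max deviation / full scale) * 100%.
Linearity = (0.17 / 741) * 100
Linearity = 0.023 %FS

0.023 %FS


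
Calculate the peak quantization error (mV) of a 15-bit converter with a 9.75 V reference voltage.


The maximum quantization error is +/- LSB/2.
LSB = Vref / 2^n = 9.75 / 32768 = 0.00029755 V
Max error = LSB / 2 = 0.00029755 / 2 = 0.00014877 V
Max error = 0.1488 mV

0.1488 mV


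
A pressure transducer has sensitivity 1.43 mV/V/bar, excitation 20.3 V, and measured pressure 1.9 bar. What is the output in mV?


Output = sensitivity * Vex * P.
Vout = 1.43 * 20.3 * 1.9
Vout = 29.029 * 1.9
Vout = 55.16 mV

55.16 mV


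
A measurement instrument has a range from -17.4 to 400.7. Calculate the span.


Span = upper range - lower range.
Span = 400.7 - (-17.4)
Span = 418.1

418.1


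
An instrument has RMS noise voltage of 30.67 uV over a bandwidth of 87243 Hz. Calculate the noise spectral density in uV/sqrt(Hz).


Noise spectral density = Vrms / sqrt(BW).
NSD = 30.67 / sqrt(87243)
NSD = 30.67 / 295.3693
NSD = 0.1038 uV/sqrt(Hz)

0.1038 uV/sqrt(Hz)


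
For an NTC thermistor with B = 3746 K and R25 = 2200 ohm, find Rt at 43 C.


NTC thermistor equation: Rt = R25 * exp(B * (1/T - 1/T25)).
T in Kelvin: 316.15 K, T25 = 298.15 K
1/T - 1/T25 = 1/316.15 - 1/298.15 = -0.00019096
B * (1/T - 1/T25) = 3746 * -0.00019096 = -0.7153
Rt = 2200 * exp(-0.7153) = 1075.9 ohm

1075.9 ohm


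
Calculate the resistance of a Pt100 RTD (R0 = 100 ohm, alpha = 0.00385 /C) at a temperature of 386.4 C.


The RTD equation: Rt = R0 * (1 + alpha * T).
Rt = 100 * (1 + 0.00385 * 386.4)
Rt = 100 * (1 + 1.48764)
Rt = 100 * 2.48764
Rt = 248.764 ohm

248.764 ohm


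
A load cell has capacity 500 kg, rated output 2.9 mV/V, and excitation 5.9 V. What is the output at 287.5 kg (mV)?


Vout = rated_output * Vex * (load / capacity).
Vout = 2.9 * 5.9 * (287.5 / 500)
Vout = 2.9 * 5.9 * 0.575
Vout = 9.838 mV

9.838 mV


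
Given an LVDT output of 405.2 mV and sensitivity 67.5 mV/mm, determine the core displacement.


Displacement = Vout / sensitivity.
d = 405.2 / 67.5
d = 6.003 mm

6.003 mm


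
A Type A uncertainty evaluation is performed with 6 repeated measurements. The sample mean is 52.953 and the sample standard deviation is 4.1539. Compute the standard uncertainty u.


The standard uncertainty for Type A evaluation is u = s / sqrt(n).
u = 4.1539 / sqrt(6)
u = 4.1539 / 2.4495
u = 1.6958

1.6958


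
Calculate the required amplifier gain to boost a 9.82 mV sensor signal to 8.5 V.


Gain = Vout / Vin (converting to same units).
G = 8.5 V / 9.82 mV
G = 8500.0 mV / 9.82 mV
G = 865.58

865.58


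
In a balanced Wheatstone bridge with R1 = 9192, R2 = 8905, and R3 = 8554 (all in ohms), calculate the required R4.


At balance: R1*R4 = R2*R3, so R4 = R2*R3/R1.
R4 = 8905 * 8554 / 9192
R4 = 76173370 / 9192
R4 = 8286.92 ohm

8286.92 ohm


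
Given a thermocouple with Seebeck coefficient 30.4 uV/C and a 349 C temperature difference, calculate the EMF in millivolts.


The thermocouple output V = sensitivity * dT.
V = 30.4 uV/C * 349 C
V = 10609.6 uV
V = 10.61 mV

10.61 mV


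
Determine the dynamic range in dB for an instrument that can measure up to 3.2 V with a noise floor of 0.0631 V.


Dynamic range = 20 * log10(Vmax / Vnoise).
DR = 20 * log10(3.2 / 0.0631)
DR = 20 * log10(50.71)
DR = 34.1 dB

34.1 dB


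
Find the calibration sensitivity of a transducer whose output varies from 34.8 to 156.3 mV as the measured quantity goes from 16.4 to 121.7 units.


Sensitivity = (y2 - y1) / (x2 - x1).
S = (156.3 - 34.8) / (121.7 - 16.4)
S = 121.5 / 105.3
S = 1.1538 mV/unit

1.1538 mV/unit


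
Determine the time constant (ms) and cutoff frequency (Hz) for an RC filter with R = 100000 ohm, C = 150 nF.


Time constant: tau = R * C.
tau = 100000 * 1.50e-07 = 0.015 s
tau = 15.0 ms
Cutoff frequency: fc = 1 / (2*pi*R*C).
fc = 1 / (2*pi*0.015) = 10.61 Hz

tau = 15.0 ms, fc = 10.61 Hz


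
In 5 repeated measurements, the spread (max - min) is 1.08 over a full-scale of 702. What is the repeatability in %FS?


Repeatability = (spread / full scale) * 100%.
R = (1.08 / 702) * 100
R = 0.154 %FS

0.154 %FS


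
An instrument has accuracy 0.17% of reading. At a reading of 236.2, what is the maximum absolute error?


Absolute error = (accuracy% / 100) * reading.
Error = (0.17 / 100) * 236.2
Error = 0.0017 * 236.2
Error = 0.4015

0.4015


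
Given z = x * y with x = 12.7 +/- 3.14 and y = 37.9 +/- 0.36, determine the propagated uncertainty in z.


For a product z = x*y, the relative uncertainty is:
uz/z = sqrt((ux/x)^2 + (uy/y)^2)
Relative uncertainties: ux/x = 3.14/12.7 = 0.247244
uy/y = 0.36/37.9 = 0.009499
z = 12.7 * 37.9 = 481.3
uz = 481.3 * sqrt(0.247244^2 + 0.009499^2) = 119.094

119.094


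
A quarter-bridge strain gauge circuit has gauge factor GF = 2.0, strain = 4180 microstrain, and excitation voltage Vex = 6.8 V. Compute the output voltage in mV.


Quarter bridge output: Vout = (GF * epsilon * Vex) / 4.
Vout = (2.0 * 4180e-6 * 6.8) / 4
Vout = 0.056848 / 4 V
Vout = 0.014212 V = 14.212 mV

14.212 mV


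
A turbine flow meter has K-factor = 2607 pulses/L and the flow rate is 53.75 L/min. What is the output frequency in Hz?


Frequency = K * Q / 60 (converting L/min to L/s).
f = 2607 * 53.75 / 60
f = 140126.25 / 60
f = 2335.44 Hz

2335.44 Hz


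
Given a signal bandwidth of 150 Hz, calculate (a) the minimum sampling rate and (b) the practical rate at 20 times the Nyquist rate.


By Nyquist theorem, fs_min = 2 * fmax.
fs_min = 2 * 150 = 300 Hz
Practical rate = 20 * fs_min = 20 * 300 = 6000 Hz

fs_min = 300 Hz, fs_practical = 6000 Hz


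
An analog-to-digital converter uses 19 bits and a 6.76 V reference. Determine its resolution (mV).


The resolution (LSB) of an ADC is Vref / 2^n.
LSB = 6.76 / 2^19
LSB = 6.76 / 524288
LSB = 1.289e-05 V = 0.01289368 mV

0.01289368 mV


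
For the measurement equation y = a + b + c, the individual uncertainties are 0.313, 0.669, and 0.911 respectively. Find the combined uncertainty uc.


For a sum of independent quantities, uc = sqrt(u1^2 + u2^2 + u3^2).
uc = sqrt(0.313^2 + 0.669^2 + 0.911^2)
uc = sqrt(0.097969 + 0.447561 + 0.829921)
uc = 1.1728

1.1728


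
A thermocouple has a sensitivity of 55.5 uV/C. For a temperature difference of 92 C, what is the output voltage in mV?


The thermocouple output V = sensitivity * dT.
V = 55.5 uV/C * 92 C
V = 5106.0 uV
V = 5.106 mV

5.106 mV


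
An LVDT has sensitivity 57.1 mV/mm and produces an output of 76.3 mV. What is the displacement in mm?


Displacement = Vout / sensitivity.
d = 76.3 / 57.1
d = 1.336 mm

1.336 mm


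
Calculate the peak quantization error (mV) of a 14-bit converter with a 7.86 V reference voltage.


The maximum quantization error is +/- LSB/2.
LSB = Vref / 2^n = 7.86 / 16384 = 0.00047974 V
Max error = LSB / 2 = 0.00047974 / 2 = 0.00023987 V
Max error = 0.2399 mV

0.2399 mV


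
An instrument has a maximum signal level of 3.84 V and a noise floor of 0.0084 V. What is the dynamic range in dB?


Dynamic range = 20 * log10(Vmax / Vnoise).
DR = 20 * log10(3.84 / 0.0084)
DR = 20 * log10(457.14)
DR = 53.2 dB

53.2 dB


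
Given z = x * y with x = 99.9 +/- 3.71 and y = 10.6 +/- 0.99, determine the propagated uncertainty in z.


For a product z = x*y, the relative uncertainty is:
uz/z = sqrt((ux/x)^2 + (uy/y)^2)
Relative uncertainties: ux/x = 3.71/99.9 = 0.037137
uy/y = 0.99/10.6 = 0.093396
z = 99.9 * 10.6 = 1058.9
uz = 1058.9 * sqrt(0.037137^2 + 0.093396^2) = 106.433

106.433


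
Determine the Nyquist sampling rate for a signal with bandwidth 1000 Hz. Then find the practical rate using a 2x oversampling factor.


By Nyquist theorem, fs_min = 2 * fmax.
fs_min = 2 * 1000 = 2000 Hz
Practical rate = 2 * fs_min = 2 * 2000 = 4000 Hz

fs_min = 2000 Hz, fs_practical = 4000 Hz


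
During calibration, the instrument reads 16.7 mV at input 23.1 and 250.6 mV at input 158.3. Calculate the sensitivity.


Sensitivity = (y2 - y1) / (x2 - x1).
S = (250.6 - 16.7) / (158.3 - 23.1)
S = 233.9 / 135.2
S = 1.73 mV/unit

1.73 mV/unit


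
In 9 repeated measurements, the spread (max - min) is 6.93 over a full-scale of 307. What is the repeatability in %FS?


Repeatability = (spread / full scale) * 100%.
R = (6.93 / 307) * 100
R = 2.257 %FS

2.257 %FS


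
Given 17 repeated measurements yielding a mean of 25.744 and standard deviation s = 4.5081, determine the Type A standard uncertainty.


The standard uncertainty for Type A evaluation is u = s / sqrt(n).
u = 4.5081 / sqrt(17)
u = 4.5081 / 4.1231
u = 1.0934

1.0934


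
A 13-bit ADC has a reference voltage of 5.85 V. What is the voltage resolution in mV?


The resolution (LSB) of an ADC is Vref / 2^n.
LSB = 5.85 / 2^13
LSB = 5.85 / 8192
LSB = 0.00071411 V = 0.71411133 mV

0.71411133 mV


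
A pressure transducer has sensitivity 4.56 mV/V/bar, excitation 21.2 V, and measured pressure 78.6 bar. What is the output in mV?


Output = sensitivity * Vex * P.
Vout = 4.56 * 21.2 * 78.6
Vout = 96.672 * 78.6
Vout = 7598.42 mV

7598.42 mV


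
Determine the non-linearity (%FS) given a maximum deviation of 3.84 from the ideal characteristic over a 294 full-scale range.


Linearity error = (max deviation / full scale) * 100%.
Linearity = (3.84 / 294) * 100
Linearity = 1.306 %FS

1.306 %FS


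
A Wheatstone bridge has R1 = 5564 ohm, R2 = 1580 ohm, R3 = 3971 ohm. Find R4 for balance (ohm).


At balance: R1*R4 = R2*R3, so R4 = R2*R3/R1.
R4 = 1580 * 3971 / 5564
R4 = 6274180 / 5564
R4 = 1127.64 ohm

1127.64 ohm


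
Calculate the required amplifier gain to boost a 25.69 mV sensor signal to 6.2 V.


Gain = Vout / Vin (converting to same units).
G = 6.2 V / 25.69 mV
G = 6200.0 mV / 25.69 mV
G = 241.34

241.34


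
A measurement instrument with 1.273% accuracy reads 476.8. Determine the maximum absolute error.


Absolute error = (accuracy% / 100) * reading.
Error = (1.273 / 100) * 476.8
Error = 0.01273 * 476.8
Error = 6.0697

6.0697


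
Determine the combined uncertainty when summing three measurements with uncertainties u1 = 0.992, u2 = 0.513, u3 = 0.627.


For a sum of independent quantities, uc = sqrt(u1^2 + u2^2 + u3^2).
uc = sqrt(0.992^2 + 0.513^2 + 0.627^2)
uc = sqrt(0.984064 + 0.263169 + 0.393129)
uc = 1.2808

1.2808


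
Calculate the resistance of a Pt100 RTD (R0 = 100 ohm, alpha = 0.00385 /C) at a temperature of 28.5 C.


The RTD equation: Rt = R0 * (1 + alpha * T).
Rt = 100 * (1 + 0.00385 * 28.5)
Rt = 100 * (1 + 0.109725)
Rt = 100 * 1.109725
Rt = 110.973 ohm

110.973 ohm


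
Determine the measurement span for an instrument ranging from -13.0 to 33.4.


Span = upper range - lower range.
Span = 33.4 - (-13.0)
Span = 46.4

46.4


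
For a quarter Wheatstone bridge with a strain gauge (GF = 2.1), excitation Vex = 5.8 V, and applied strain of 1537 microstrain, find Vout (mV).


Quarter bridge output: Vout = (GF * epsilon * Vex) / 4.
Vout = (2.1 * 1537e-6 * 5.8) / 4
Vout = 0.01872066 / 4 V
Vout = 0.00468017 V = 4.6802 mV

4.6802 mV


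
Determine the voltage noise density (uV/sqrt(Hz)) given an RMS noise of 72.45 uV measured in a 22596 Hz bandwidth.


Noise spectral density = Vrms / sqrt(BW).
NSD = 72.45 / sqrt(22596)
NSD = 72.45 / 150.3197
NSD = 0.482 uV/sqrt(Hz)

0.482 uV/sqrt(Hz)


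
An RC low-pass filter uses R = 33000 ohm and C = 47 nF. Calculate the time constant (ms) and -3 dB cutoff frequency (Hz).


Time constant: tau = R * C.
tau = 33000 * 4.70e-08 = 0.001551 s
tau = 1.551 ms
Cutoff frequency: fc = 1 / (2*pi*R*C).
fc = 1 / (2*pi*0.001551) = 102.61 Hz

tau = 1.551 ms, fc = 102.61 Hz


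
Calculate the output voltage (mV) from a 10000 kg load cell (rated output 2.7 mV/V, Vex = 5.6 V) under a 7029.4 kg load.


Vout = rated_output * Vex * (load / capacity).
Vout = 2.7 * 5.6 * (7029.4 / 10000)
Vout = 2.7 * 5.6 * 0.70294
Vout = 10.628 mV

10.628 mV


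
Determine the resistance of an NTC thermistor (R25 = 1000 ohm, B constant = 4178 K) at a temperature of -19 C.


NTC thermistor equation: Rt = R25 * exp(B * (1/T - 1/T25)).
T in Kelvin: 254.15 K, T25 = 298.15 K
1/T - 1/T25 = 1/254.15 - 1/298.15 = 0.00058067
B * (1/T - 1/T25) = 4178 * 0.00058067 = 2.426
Rt = 1000 * exp(2.426) = 11313.9 ohm

11313.9 ohm


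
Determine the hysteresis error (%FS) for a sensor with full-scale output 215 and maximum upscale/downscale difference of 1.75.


Hysteresis = (max difference / full scale) * 100%.
H = (1.75 / 215) * 100
H = 0.814 %FS

0.814 %FS


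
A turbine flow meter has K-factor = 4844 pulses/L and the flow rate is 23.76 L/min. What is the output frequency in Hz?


Frequency = K * Q / 60 (converting L/min to L/s).
f = 4844 * 23.76 / 60
f = 115093.44 / 60
f = 1918.22 Hz

1918.22 Hz


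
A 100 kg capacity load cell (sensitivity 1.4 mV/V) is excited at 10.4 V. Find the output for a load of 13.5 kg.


Vout = rated_output * Vex * (load / capacity).
Vout = 1.4 * 10.4 * (13.5 / 100)
Vout = 1.4 * 10.4 * 0.135
Vout = 1.966 mV

1.966 mV


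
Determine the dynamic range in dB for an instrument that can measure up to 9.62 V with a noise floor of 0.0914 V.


Dynamic range = 20 * log10(Vmax / Vnoise).
DR = 20 * log10(9.62 / 0.0914)
DR = 20 * log10(105.25)
DR = 40.44 dB

40.44 dB


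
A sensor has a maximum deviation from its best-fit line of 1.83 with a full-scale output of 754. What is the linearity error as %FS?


Linearity error = (max deviation / full scale) * 100%.
Linearity = (1.83 / 754) * 100
Linearity = 0.243 %FS

0.243 %FS


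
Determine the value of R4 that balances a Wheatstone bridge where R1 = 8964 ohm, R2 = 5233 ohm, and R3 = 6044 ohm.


At balance: R1*R4 = R2*R3, so R4 = R2*R3/R1.
R4 = 5233 * 6044 / 8964
R4 = 31628252 / 8964
R4 = 3528.36 ohm

3528.36 ohm


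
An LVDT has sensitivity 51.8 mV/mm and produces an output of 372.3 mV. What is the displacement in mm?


Displacement = Vout / sensitivity.
d = 372.3 / 51.8
d = 7.187 mm

7.187 mm


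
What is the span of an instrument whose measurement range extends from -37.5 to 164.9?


Span = upper range - lower range.
Span = 164.9 - (-37.5)
Span = 202.4

202.4


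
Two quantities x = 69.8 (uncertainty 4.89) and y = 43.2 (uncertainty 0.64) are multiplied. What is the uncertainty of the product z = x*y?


For a product z = x*y, the relative uncertainty is:
uz/z = sqrt((ux/x)^2 + (uy/y)^2)
Relative uncertainties: ux/x = 4.89/69.8 = 0.070057
uy/y = 0.64/43.2 = 0.014815
z = 69.8 * 43.2 = 3015.4
uz = 3015.4 * sqrt(0.070057^2 + 0.014815^2) = 215.92

215.92


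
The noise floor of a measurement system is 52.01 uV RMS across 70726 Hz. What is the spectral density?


Noise spectral density = Vrms / sqrt(BW).
NSD = 52.01 / sqrt(70726)
NSD = 52.01 / 265.9436
NSD = 0.1956 uV/sqrt(Hz)

0.1956 uV/sqrt(Hz)


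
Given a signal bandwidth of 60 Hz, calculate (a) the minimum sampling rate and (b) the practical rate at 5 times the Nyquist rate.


By Nyquist theorem, fs_min = 2 * fmax.
fs_min = 2 * 60 = 120 Hz
Practical rate = 5 * fs_min = 5 * 120 = 600 Hz

fs_min = 120 Hz, fs_practical = 600 Hz


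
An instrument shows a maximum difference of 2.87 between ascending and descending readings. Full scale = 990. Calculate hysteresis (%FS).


Hysteresis = (max difference / full scale) * 100%.
H = (2.87 / 990) * 100
H = 0.29 %FS

0.29 %FS


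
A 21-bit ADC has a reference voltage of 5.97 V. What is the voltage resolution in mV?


The resolution (LSB) of an ADC is Vref / 2^n.
LSB = 5.97 / 2^21
LSB = 5.97 / 2097152
LSB = 2.85e-06 V = 0.00284672 mV

0.00284672 mV


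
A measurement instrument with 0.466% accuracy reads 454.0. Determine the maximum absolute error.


Absolute error = (accuracy% / 100) * reading.
Error = (0.466 / 100) * 454.0
Error = 0.00466 * 454.0
Error = 2.1156

2.1156


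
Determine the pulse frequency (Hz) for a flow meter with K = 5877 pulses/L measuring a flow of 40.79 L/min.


Frequency = K * Q / 60 (converting L/min to L/s).
f = 5877 * 40.79 / 60
f = 239722.83 / 60
f = 3995.38 Hz

3995.38 Hz


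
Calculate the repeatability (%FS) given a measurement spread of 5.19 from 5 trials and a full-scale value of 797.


Repeatability = (spread / full scale) * 100%.
R = (5.19 / 797) * 100
R = 0.651 %FS

0.651 %FS


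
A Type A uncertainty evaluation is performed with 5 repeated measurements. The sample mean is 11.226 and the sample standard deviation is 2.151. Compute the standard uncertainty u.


The standard uncertainty for Type A evaluation is u = s / sqrt(n).
u = 2.151 / sqrt(5)
u = 2.151 / 2.2361
u = 0.962

0.962


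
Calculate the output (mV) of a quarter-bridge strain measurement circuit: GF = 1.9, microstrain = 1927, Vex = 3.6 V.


Quarter bridge output: Vout = (GF * epsilon * Vex) / 4.
Vout = (1.9 * 1927e-6 * 3.6) / 4
Vout = 0.01318068 / 4 V
Vout = 0.00329517 V = 3.2952 mV

3.2952 mV


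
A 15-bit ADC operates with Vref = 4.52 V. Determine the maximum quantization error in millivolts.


The maximum quantization error is +/- LSB/2.
LSB = Vref / 2^n = 4.52 / 32768 = 0.00013794 V
Max error = LSB / 2 = 0.00013794 / 2 = 6.897e-05 V
Max error = 0.069 mV

0.069 mV


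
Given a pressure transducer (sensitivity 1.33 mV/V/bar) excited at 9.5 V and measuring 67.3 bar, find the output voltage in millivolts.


Output = sensitivity * Vex * P.
Vout = 1.33 * 9.5 * 67.3
Vout = 12.635 * 67.3
Vout = 850.34 mV

850.34 mV


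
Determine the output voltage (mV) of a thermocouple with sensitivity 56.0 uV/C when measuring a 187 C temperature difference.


The thermocouple output V = sensitivity * dT.
V = 56.0 uV/C * 187 C
V = 10472.0 uV
V = 10.472 mV

10.472 mV


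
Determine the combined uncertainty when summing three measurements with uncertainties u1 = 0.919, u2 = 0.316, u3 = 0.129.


For a sum of independent quantities, uc = sqrt(u1^2 + u2^2 + u3^2).
uc = sqrt(0.919^2 + 0.316^2 + 0.129^2)
uc = sqrt(0.844561 + 0.099856 + 0.016641)
uc = 0.9803

0.9803


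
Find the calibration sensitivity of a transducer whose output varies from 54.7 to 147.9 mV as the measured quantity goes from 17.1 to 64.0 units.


Sensitivity = (y2 - y1) / (x2 - x1).
S = (147.9 - 54.7) / (64.0 - 17.1)
S = 93.2 / 46.9
S = 1.9872 mV/unit

1.9872 mV/unit


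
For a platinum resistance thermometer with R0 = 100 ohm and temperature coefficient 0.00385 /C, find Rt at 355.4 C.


The RTD equation: Rt = R0 * (1 + alpha * T).
Rt = 100 * (1 + 0.00385 * 355.4)
Rt = 100 * (1 + 1.36829)
Rt = 100 * 2.36829
Rt = 236.829 ohm

236.829 ohm


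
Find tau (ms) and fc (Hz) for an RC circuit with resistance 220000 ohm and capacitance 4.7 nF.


Time constant: tau = R * C.
tau = 220000 * 4.70e-09 = 0.001034 s
tau = 1.034 ms
Cutoff frequency: fc = 1 / (2*pi*R*C).
fc = 1 / (2*pi*0.001034) = 153.92 Hz

tau = 1.034 ms, fc = 153.92 Hz


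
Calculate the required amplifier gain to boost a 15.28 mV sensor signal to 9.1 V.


Gain = Vout / Vin (converting to same units).
G = 9.1 V / 15.28 mV
G = 9100.0 mV / 15.28 mV
G = 595.55

595.55


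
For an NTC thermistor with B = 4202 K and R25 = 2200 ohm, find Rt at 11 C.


NTC thermistor equation: Rt = R25 * exp(B * (1/T - 1/T25)).
T in Kelvin: 284.15 K, T25 = 298.15 K
1/T - 1/T25 = 1/284.15 - 1/298.15 = 0.00016525
B * (1/T - 1/T25) = 4202 * 0.00016525 = 0.6944
Rt = 2200 * exp(0.6944) = 4405.5 ohm

4405.5 ohm


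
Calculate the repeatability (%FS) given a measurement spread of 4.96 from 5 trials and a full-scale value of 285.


Repeatability = (spread / full scale) * 100%.
R = (4.96 / 285) * 100
R = 1.74 %FS

1.74 %FS


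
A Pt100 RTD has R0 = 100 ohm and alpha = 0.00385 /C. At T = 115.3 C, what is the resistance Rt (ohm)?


The RTD equation: Rt = R0 * (1 + alpha * T).
Rt = 100 * (1 + 0.00385 * 115.3)
Rt = 100 * (1 + 0.443905)
Rt = 100 * 1.443905
Rt = 144.391 ohm

144.391 ohm


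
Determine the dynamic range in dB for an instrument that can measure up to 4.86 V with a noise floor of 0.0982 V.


Dynamic range = 20 * log10(Vmax / Vnoise).
DR = 20 * log10(4.86 / 0.0982)
DR = 20 * log10(49.49)
DR = 33.89 dB

33.89 dB


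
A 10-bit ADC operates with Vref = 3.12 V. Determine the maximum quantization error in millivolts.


The maximum quantization error is +/- LSB/2.
LSB = Vref / 2^n = 3.12 / 1024 = 0.00304688 V
Max error = LSB / 2 = 0.00304688 / 2 = 0.00152344 V
Max error = 1.5234 mV

1.5234 mV


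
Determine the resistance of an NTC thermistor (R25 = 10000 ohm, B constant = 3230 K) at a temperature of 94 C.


NTC thermistor equation: Rt = R25 * exp(B * (1/T - 1/T25)).
T in Kelvin: 367.15 K, T25 = 298.15 K
1/T - 1/T25 = 1/367.15 - 1/298.15 = -0.00063033
B * (1/T - 1/T25) = 3230 * -0.00063033 = -2.036
Rt = 10000 * exp(-2.036) = 1305.5 ohm

1305.5 ohm


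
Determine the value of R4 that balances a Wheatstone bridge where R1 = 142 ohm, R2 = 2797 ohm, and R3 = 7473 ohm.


At balance: R1*R4 = R2*R3, so R4 = R2*R3/R1.
R4 = 2797 * 7473 / 142
R4 = 20901981 / 142
R4 = 147197.05 ohm

147197.05 ohm


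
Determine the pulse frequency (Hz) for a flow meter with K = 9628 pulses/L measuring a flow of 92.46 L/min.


Frequency = K * Q / 60 (converting L/min to L/s).
f = 9628 * 92.46 / 60
f = 890204.88 / 60
f = 14836.75 Hz

14836.75 Hz


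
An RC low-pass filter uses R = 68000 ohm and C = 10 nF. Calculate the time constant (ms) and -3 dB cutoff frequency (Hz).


Time constant: tau = R * C.
tau = 68000 * 1.00e-08 = 0.00068 s
tau = 0.68 ms
Cutoff frequency: fc = 1 / (2*pi*R*C).
fc = 1 / (2*pi*0.00068) = 234.05 Hz

tau = 0.68 ms, fc = 234.05 Hz


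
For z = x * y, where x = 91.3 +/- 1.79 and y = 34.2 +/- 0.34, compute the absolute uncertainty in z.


For a product z = x*y, the relative uncertainty is:
uz/z = sqrt((ux/x)^2 + (uy/y)^2)
Relative uncertainties: ux/x = 1.79/91.3 = 0.019606
uy/y = 0.34/34.2 = 0.009942
z = 91.3 * 34.2 = 3122.5
uz = 3122.5 * sqrt(0.019606^2 + 0.009942^2) = 68.639

68.639


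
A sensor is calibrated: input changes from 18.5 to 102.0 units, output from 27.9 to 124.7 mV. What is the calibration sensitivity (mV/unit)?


Sensitivity = (y2 - y1) / (x2 - x1).
S = (124.7 - 27.9) / (102.0 - 18.5)
S = 96.8 / 83.5
S = 1.1593 mV/unit

1.1593 mV/unit


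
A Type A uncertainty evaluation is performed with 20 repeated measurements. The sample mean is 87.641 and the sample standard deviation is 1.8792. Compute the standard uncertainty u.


The standard uncertainty for Type A evaluation is u = s / sqrt(n).
u = 1.8792 / sqrt(20)
u = 1.8792 / 4.4721
u = 0.4202

0.4202


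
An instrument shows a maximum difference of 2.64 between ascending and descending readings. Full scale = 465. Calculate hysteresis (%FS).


Hysteresis = (max difference / full scale) * 100%.
H = (2.64 / 465) * 100
H = 0.568 %FS

0.568 %FS


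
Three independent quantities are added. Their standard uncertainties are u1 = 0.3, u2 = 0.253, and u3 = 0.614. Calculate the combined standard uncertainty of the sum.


For a sum of independent quantities, uc = sqrt(u1^2 + u2^2 + u3^2).
uc = sqrt(0.3^2 + 0.253^2 + 0.614^2)
uc = sqrt(0.09 + 0.064009 + 0.376996)
uc = 0.7287

0.7287


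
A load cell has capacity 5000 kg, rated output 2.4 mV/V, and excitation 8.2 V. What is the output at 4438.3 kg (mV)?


Vout = rated_output * Vex * (load / capacity).
Vout = 2.4 * 8.2 * (4438.3 / 5000)
Vout = 2.4 * 8.2 * 0.88766
Vout = 17.469 mV

17.469 mV


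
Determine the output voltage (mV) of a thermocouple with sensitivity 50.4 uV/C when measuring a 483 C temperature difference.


The thermocouple output V = sensitivity * dT.
V = 50.4 uV/C * 483 C
V = 24343.2 uV
V = 24.343 mV

24.343 mV


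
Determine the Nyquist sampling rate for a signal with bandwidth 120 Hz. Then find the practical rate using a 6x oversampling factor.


By Nyquist theorem, fs_min = 2 * fmax.
fs_min = 2 * 120 = 240 Hz
Practical rate = 6 * fs_min = 6 * 240 = 1440 Hz

fs_min = 240 Hz, fs_practical = 1440 Hz


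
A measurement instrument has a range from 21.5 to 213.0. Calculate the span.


Span = upper range - lower range.
Span = 213.0 - (21.5)
Span = 191.5

191.5


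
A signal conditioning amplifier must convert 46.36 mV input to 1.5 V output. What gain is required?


Gain = Vout / Vin (converting to same units).
G = 1.5 V / 46.36 mV
G = 1500.0 mV / 46.36 mV
G = 32.36

32.36


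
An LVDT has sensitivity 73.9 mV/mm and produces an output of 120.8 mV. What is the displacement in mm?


Displacement = Vout / sensitivity.
d = 120.8 / 73.9
d = 1.635 mm

1.635 mm


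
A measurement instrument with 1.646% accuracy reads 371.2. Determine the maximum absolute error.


Absolute error = (accuracy% / 100) * reading.
Error = (1.646 / 100) * 371.2
Error = 0.01646 * 371.2
Error = 6.11

6.11


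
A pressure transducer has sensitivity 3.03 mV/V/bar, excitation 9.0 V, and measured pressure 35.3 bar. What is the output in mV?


Output = sensitivity * Vex * P.
Vout = 3.03 * 9.0 * 35.3
Vout = 27.27 * 35.3
Vout = 962.63 mV

962.63 mV


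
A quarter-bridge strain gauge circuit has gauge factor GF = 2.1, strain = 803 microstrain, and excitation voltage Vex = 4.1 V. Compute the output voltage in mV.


Quarter bridge output: Vout = (GF * epsilon * Vex) / 4.
Vout = (2.1 * 803e-6 * 4.1) / 4
Vout = 0.00691383 / 4 V
Vout = 0.00172846 V = 1.7285 mV

1.7285 mV


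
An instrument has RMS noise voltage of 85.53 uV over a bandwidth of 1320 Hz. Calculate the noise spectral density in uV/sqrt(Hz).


Noise spectral density = Vrms / sqrt(BW).
NSD = 85.53 / sqrt(1320)
NSD = 85.53 / 36.3318
NSD = 2.3541 uV/sqrt(Hz)

2.3541 uV/sqrt(Hz)


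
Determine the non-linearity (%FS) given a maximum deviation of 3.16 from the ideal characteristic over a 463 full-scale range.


Linearity error = (max deviation / full scale) * 100%.
Linearity = (3.16 / 463) * 100
Linearity = 0.683 %FS

0.683 %FS


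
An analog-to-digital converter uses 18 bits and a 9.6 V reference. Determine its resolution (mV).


The resolution (LSB) of an ADC is Vref / 2^n.
LSB = 9.6 / 2^18
LSB = 9.6 / 262144
LSB = 3.662e-05 V = 0.03662109 mV

0.03662109 mV


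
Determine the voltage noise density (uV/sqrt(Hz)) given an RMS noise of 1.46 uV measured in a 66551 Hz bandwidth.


Noise spectral density = Vrms / sqrt(BW).
NSD = 1.46 / sqrt(66551)
NSD = 1.46 / 257.9748
NSD = 0.0057 uV/sqrt(Hz)

0.0057 uV/sqrt(Hz)


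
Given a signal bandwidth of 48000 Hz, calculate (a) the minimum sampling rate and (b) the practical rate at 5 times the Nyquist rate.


By Nyquist theorem, fs_min = 2 * fmax.
fs_min = 2 * 48000 = 96000 Hz
Practical rate = 5 * fs_min = 5 * 96000 = 480000 Hz

fs_min = 96000 Hz, fs_practical = 480000 Hz


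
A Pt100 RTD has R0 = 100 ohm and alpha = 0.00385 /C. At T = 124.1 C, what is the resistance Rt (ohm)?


The RTD equation: Rt = R0 * (1 + alpha * T).
Rt = 100 * (1 + 0.00385 * 124.1)
Rt = 100 * (1 + 0.477785)
Rt = 100 * 1.477785
Rt = 147.778 ohm

147.778 ohm


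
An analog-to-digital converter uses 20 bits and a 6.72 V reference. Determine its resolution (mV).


The resolution (LSB) of an ADC is Vref / 2^n.
LSB = 6.72 / 2^20
LSB = 6.72 / 1048576
LSB = 6.41e-06 V = 0.00640869 mV

0.00640869 mV


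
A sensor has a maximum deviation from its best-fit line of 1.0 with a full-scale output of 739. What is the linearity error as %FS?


Linearity error = (max deviation / full scale) * 100%.
Linearity = (1.0 / 739) * 100
Linearity = 0.135 %FS

0.135 %FS
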